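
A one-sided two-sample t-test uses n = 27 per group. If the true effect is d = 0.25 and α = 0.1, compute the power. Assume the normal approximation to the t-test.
Power ≈ 0.36

Power calculation (two-sample t-test, normal approximation):
z_β = d · √(n/2) - z_α
z_β = 0.25 · √(27/2) - 1.282
z_β = 0.25 · 3.674 - 1.282
z_β = -0.363

Power = Φ(z_β) = Φ(-0.363) ≈ 0.358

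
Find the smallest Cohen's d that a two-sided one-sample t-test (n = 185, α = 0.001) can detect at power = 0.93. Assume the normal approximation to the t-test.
d ≈ 0.35

Minimum detectable effect (one-sample t-test, normal approximation):
d = (z_{α/2} + z_β) / √n
d = (3.291 + 1.476) / √185
d = 4.766 / 13.601
d ≈ 0.35

By Cohen's convention (0.2 small / 0.5 medium / 0.8 large): small effect.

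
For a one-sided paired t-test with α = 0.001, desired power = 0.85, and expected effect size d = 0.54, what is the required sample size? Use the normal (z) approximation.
n = 59 pairs

Sample size formula (paired t-test, normal approximation):
n = ((z_α + z_β) / d)²

z_α = 3.090 (for α = 0.001, one-sided)
z_β = 1.036 (for power = 0.85)
d = 0.54

n = ((3.090 + 1.036) / 0.54)²
n = (7.641)²
n ≈ 58.38
Round up to the next whole number: n = 59 pairs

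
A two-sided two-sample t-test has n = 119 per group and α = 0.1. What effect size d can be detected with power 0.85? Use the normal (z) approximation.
d ≈ 0.35

Minimum detectable effect (two-sample t-test, normal approximation):
d = (z_{α/2} + z_β) / √(n/2)
d = (1.645 + 1.036) / √(119/2)
d = 2.681 / 7.714
d ≈ 0.35

By Cohen's convention (0.2 small / 0.5 medium / 0.8 large): small effect.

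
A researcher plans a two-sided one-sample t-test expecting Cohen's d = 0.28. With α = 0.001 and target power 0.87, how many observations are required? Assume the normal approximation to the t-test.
n = 249

Sample size formula (one-sample t-test, normal approximation):
n = ((z_{α/2} + z_β) / d)²

z_{α/2} = 3.291 (for α = 0.001, two-sided)
z_β = 1.126 (for power = 0.87)
d = 0.28

n = ((3.291 + 1.126) / 0.28)²
n = (15.775)²
n ≈ 248.85
Round up to the next whole number: n = 249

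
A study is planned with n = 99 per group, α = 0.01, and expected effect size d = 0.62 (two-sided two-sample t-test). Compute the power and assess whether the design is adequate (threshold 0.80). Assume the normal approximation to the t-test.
Power ≈ 0.96; the study is adequately powered (power ≥ 0.80)

Power calculation (two-sample t-test, normal approximation):
z_β = d · √(n/2) - z_{α/2}
z_β = 0.62 · √(99/2) - 2.576
z_β = 0.62 · 7.036 - 2.576
z_β = 1.786

Power = Φ(z_β) = Φ(1.786) ≈ 0.963

Effect size d = 0.62 is medium by Cohen's convention (0.2/0.5/0.8).

Threshold: power ≥ 0.80 is conventionally adequate.
Power ≈ 0.96 → the study is adequately powered (power ≥ 0.80).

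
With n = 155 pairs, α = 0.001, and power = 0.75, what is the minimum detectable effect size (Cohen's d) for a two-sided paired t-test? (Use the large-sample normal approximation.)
d ≈ 0.32

Minimum detectable effect (paired t-test, normal approximation):
d = (z_{α/2} + z_β) / √n
d = (3.291 + 0.674) / √155
d = 3.965 / 12.450
d ≈ 0.32

By Cohen's convention (0.2 small / 0.5 medium / 0.8 large): small effect.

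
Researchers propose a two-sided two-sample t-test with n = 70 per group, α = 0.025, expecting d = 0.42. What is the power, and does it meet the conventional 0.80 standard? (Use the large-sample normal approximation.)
Power ≈ 0.60; the study is underpowered (power < 0.80)

Power calculation (two-sample t-test, normal approximation):
z_β = d · √(n/2) - z_{α/2}
z_β = 0.42 · √(70/2) - 2.241
z_β = 0.42 · 5.916 - 2.241
z_β = 0.243

Power = Φ(z_β) = Φ(0.243) ≈ 0.596

Effect size d = 0.42 is small by Cohen's convention (0.2/0.5/0.8).

Threshold: power ≥ 0.80 is conventionally adequate.
Power ≈ 0.60 → the study is underpowered (power < 0.80).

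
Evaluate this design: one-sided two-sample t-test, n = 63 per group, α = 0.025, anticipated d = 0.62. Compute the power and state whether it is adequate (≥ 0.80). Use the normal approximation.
Power ≈ 0.94; the study is adequately powered (power ≥ 0.80)

Power calculation (two-sample t-test, normal approximation):
z_β = d · √(n/2) - z_α
z_β = 0.62 · √(63/2) - 1.960
z_β = 0.62 · 5.612 - 1.960
z_β = 1.520

Power = Φ(z_β) = Φ(1.520) ≈ 0.936

Effect size d = 0.62 is medium by Cohen's convention (0.2/0.5/0.8).

Threshold: power ≥ 0.80 is conventionally adequate.
Power ≈ 0.94 → the study is adequately powered (power ≥ 0.80).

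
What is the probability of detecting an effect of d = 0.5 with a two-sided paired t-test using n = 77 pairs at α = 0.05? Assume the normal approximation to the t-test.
Power ≈ 0.99

Power calculation (paired t-test, normal approximation):
z_β = d · √n - z_{α/2}
z_β = 0.5 · √77 - 1.960
z_β = 0.5 · 8.775 - 1.960
z_β = 2.428

Power = Φ(z_β) = Φ(2.428) ≈ 0.992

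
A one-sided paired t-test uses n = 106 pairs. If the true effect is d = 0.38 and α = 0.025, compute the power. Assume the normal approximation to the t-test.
Power ≈ 0.97

Power calculation (paired t-test, normal approximation):
z_β = d · √n - z_α
z_β = 0.38 · √106 - 1.960
z_β = 0.38 · 10.296 - 1.960
z_β = 1.952

Power = Φ(z_β) = Φ(1.952) ≈ 0.975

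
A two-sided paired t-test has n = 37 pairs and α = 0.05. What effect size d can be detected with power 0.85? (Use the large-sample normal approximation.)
d ≈ 0.49

Minimum detectable effect (paired t-test, normal approximation):
d = (z_{α/2} + z_β) / √n
d = (1.960 + 1.036) / √37
d = 2.996 / 6.083
d ≈ 0.49

By Cohen's convention (0.2 small / 0.5 medium / 0.8 large): small effect.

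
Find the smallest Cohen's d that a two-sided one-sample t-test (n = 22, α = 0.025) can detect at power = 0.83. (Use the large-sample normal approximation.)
d ≈ 0.68

Minimum detectable effect (one-sample t-test, normal approximation):
d = (z_{α/2} + z_β) / √n
d = (2.241 + 0.954) / √22
d = 3.196 / 4.690
d ≈ 0.68

By Cohen's convention (0.2 small / 0.5 medium / 0.8 large): medium effect.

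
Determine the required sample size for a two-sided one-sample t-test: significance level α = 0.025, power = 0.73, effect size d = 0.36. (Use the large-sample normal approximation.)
n = 63

Sample size formula (one-sample t-test, normal approximation):
n = ((z_{α/2} + z_β) / d)²

z_{α/2} = 2.241 (for α = 0.025, two-sided)
z_β = 0.613 (for power = 0.73)
d = 0.36

n = ((2.241 + 0.613) / 0.36)²
n = (7.928)²
n ≈ 62.85
Round up to the next whole number: n = 63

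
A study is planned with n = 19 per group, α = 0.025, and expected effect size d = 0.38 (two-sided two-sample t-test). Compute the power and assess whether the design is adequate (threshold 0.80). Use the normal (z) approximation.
Power ≈ 0.14; the study is underpowered (power < 0.80)

Power calculation (two-sample t-test, normal approximation):
z_β = d · √(n/2) - z_{α/2}
z_β = 0.38 · √(19/2) - 2.241
z_β = 0.38 · 3.082 - 2.241
z_β = -1.070

Power = Φ(z_β) = Φ(-1.070) ≈ 0.142

Effect size d = 0.38 is small by Cohen's convention (0.2/0.5/0.8).

Threshold: power ≥ 0.80 is conventionally adequate.
Power ≈ 0.14 → the study is underpowered (power < 0.80).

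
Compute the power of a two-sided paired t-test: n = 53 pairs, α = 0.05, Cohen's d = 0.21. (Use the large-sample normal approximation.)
Power ≈ 0.33

Power calculation (paired t-test, normal approximation):
z_β = d · √n - z_{α/2}
z_β = 0.21 · √53 - 1.960
z_β = 0.21 · 7.280 - 1.960
z_β = -0.431

Power = Φ(z_β) = Φ(-0.431) ≈ 0.333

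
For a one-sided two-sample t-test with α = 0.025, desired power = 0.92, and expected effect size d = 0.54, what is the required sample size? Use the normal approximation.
n = 78 per group

Sample size formula (two-sample t-test, normal approximation):
n = 2 · ((z_α + z_β) / d)²

z_α = 1.960 (for α = 0.025, one-sided)
z_β = 1.405 (for power = 0.92)
d = 0.54

n = 2 · ((1.960 + 1.405) / 0.54)²
n = 2 · (6.231)²
n ≈ 77.65
Round up to the next whole number: n = 78 per group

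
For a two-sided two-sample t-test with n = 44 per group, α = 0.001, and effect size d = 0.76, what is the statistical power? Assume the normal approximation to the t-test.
Power ≈ 0.61

Power calculation (two-sample t-test, normal approximation):
z_β = d · √(n/2) - z_{α/2}
z_β = 0.76 · √(44/2) - 3.291
z_β = 0.76 · 4.690 - 3.291
z_β = 0.274

Power = Φ(z_β) = Φ(0.274) ≈ 0.608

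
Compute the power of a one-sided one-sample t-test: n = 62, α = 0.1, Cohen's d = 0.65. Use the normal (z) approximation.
Power ≈ 1.00

Power calculation (one-sample t-test, normal approximation):
z_β = d · √n - z_α
z_β = 0.65 · √62 - 1.282
z_β = 0.65 · 7.874 - 1.282
z_β = 3.837

Power = Φ(z_β) = Φ(3.837) ≈ 1.000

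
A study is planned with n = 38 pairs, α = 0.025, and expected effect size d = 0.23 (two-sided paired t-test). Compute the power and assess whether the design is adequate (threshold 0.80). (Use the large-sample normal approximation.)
Power ≈ 0.21; the study is underpowered (power < 0.80)

Power calculation (paired t-test, normal approximation):
z_β = d · √n - z_{α/2}
z_β = 0.23 · √38 - 2.241
z_β = 0.23 · 6.164 - 2.241
z_β = -0.824

Power = Φ(z_β) = Φ(-0.824) ≈ 0.205

Effect size d = 0.23 is small by Cohen's convention (0.2/0.5/0.8).

Threshold: power ≥ 0.80 is conventionally adequate.
Power ≈ 0.21 → the study is underpowered (power < 0.80).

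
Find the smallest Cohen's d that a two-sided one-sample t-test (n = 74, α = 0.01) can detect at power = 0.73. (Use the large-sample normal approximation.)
d ≈ 0.37

Minimum detectable effect (one-sample t-test, normal approximation):
d = (z_{α/2} + z_β) / √n
d = (2.576 + 0.613) / √74
d = 3.189 / 8.602
d ≈ 0.37

By Cohen's convention (0.2 small / 0.5 medium / 0.8 large): small effect.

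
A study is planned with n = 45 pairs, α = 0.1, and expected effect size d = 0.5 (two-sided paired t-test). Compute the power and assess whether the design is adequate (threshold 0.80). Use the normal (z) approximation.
Power ≈ 0.96; the study is adequately powered (power ≥ 0.80)

Power calculation (paired t-test, normal approximation):
z_β = d · √n - z_{α/2}
z_β = 0.5 · √45 - 1.645
z_β = 0.5 · 6.708 - 1.645
z_β = 1.709

Power = Φ(z_β) = Φ(1.709) ≈ 0.956

Effect size d = 0.5 is medium by Cohen's convention (0.2/0.5/0.8).

Threshold: power ≥ 0.80 is conventionally adequate.
Power ≈ 0.96 → the study is adequately powered (power ≥ 0.80).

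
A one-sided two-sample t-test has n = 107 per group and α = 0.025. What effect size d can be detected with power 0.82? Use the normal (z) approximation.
d ≈ 0.39

Minimum detectable effect (two-sample t-test, normal approximation):
d = (z_α + z_β) / √(n/2)
d = (1.960 + 0.915) / √(107/2)
d = 2.875 / 7.314
d ≈ 0.39

By Cohen's convention (0.2 small / 0.5 medium / 0.8 large): small effect.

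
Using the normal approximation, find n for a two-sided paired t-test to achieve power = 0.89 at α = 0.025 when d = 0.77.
n = 21 pairs

Sample size formula (paired t-test, normal approximation):
n = ((z_{α/2} + z_β) / d)²

z_{α/2} = 2.241 (for α = 0.025, two-sided)
z_β = 1.227 (for power = 0.89)
d = 0.77

n = ((2.241 + 1.227) / 0.77)²
n = (4.504)²
n ≈ 20.29
Round up to the next whole number: n = 21 pairs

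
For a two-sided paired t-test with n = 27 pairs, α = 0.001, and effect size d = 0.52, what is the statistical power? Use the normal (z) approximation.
Power ≈ 0.28

Power calculation (paired t-test, normal approximation):
z_β = d · √n - z_{α/2}
z_β = 0.52 · √27 - 3.291
z_β = 0.52 · 5.196 - 3.291
z_β = -0.589

Power = Φ(z_β) = Φ(-0.589) ≈ 0.278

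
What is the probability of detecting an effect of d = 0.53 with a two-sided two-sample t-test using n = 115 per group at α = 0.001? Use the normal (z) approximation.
Power ≈ 0.77

Power calculation (two-sample t-test, normal approximation):
z_β = d · √(n/2) - z_{α/2}
z_β = 0.53 · √(115/2) - 3.291
z_β = 0.53 · 7.583 - 3.291
z_β = 0.728

Power = Φ(z_β) = Φ(0.728) ≈ 0.767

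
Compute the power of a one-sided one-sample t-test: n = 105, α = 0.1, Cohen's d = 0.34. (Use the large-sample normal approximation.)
Power ≈ 0.99

Power calculation (one-sample t-test, normal approximation):
z_β = d · √n - z_α
z_β = 0.34 · √105 - 1.282
z_β = 0.34 · 10.247 - 1.282
z_β = 2.202

Power = Φ(z_β) = Φ(2.202) ≈ 0.986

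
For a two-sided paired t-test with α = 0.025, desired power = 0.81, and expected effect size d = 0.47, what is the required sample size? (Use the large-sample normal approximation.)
n = 45 pairs

Sample size formula (paired t-test, normal approximation):
n = ((z_{α/2} + z_β) / d)²

z_{α/2} = 2.241 (for α = 0.025, two-sided)
z_β = 0.878 (for power = 0.81)
d = 0.47

n = ((2.241 + 0.878) / 0.47)²
n = (6.636)²
n ≈ 44.04
Round up to the next whole number: n = 45 pairs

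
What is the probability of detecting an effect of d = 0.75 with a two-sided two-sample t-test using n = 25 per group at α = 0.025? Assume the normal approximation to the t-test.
Power ≈ 0.66

Power calculation (two-sample t-test, normal approximation):
z_β = d · √(n/2) - z_{α/2}
z_β = 0.75 · √(25/2) - 2.241
z_β = 0.75 · 3.536 - 2.241
z_β = 0.410

Power = Φ(z_β) = Φ(0.410) ≈ 0.659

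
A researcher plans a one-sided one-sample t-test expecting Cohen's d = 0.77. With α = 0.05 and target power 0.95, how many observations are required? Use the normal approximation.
n = 19

Sample size formula (one-sample t-test, normal approximation):
n = ((z_α + z_β) / d)²

z_α = 1.645 (for α = 0.05, one-sided)
z_β = 1.645 (for power = 0.95)
d = 0.77

n = ((1.645 + 1.645) / 0.77)²
n = (4.273)²
n ≈ 18.26
Round up to the next whole number: n = 19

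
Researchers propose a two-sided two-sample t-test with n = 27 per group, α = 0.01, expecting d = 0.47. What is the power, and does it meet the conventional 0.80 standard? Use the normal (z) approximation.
Power ≈ 0.20; the study is underpowered (power < 0.80)

Power calculation (two-sample t-test, normal approximation):
z_β = d · √(n/2) - z_{α/2}
z_β = 0.47 · √(27/2) - 2.576
z_β = 0.47 · 3.674 - 2.576
z_β = -0.849

Power = Φ(z_β) = Φ(-0.849) ≈ 0.198

Effect size d = 0.47 is small by Cohen's convention (0.2/0.5/0.8).

Threshold: power ≥ 0.80 is conventionally adequate.
Power ≈ 0.20 → the study is underpowered (power < 0.80).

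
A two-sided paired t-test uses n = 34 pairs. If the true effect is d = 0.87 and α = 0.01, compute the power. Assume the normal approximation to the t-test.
Power ≈ 0.99

Power calculation (paired t-test, normal approximation):
z_β = d · √n - z_{α/2}
z_β = 0.87 · √34 - 2.576
z_β = 0.87 · 5.831 - 2.576
z_β = 2.497

Power = Φ(z_β) = Φ(2.497) ≈ 0.994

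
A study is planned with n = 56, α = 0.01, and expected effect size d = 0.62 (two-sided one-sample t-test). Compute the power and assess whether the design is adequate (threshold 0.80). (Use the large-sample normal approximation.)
Power ≈ 0.98; the study is adequately powered (power ≥ 0.80)

Power calculation (one-sample t-test, normal approximation):
z_β = d · √n - z_{α/2}
z_β = 0.62 · √56 - 2.576
z_β = 0.62 · 7.483 - 2.576
z_β = 2.064

Power = Φ(z_β) = Φ(2.064) ≈ 0.980

Effect size d = 0.62 is medium by Cohen's convention (0.2/0.5/0.8).

Threshold: power ≥ 0.80 is conventionally adequate.
Power ≈ 0.98 → the study is adequately powered (power ≥ 0.80).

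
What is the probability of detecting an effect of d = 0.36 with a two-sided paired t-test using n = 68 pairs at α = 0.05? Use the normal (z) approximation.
Power ≈ 0.84

Power calculation (paired t-test, normal approximation):
z_β = d · √n - z_{α/2}
z_β = 0.36 · √68 - 1.960
z_β = 0.36 · 8.246 - 1.960
z_β = 1.009

Power = Φ(z_β) = Φ(1.009) ≈ 0.843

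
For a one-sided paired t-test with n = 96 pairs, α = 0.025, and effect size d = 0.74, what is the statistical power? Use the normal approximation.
Power ≈ 1.00

Power calculation (paired t-test, normal approximation):
z_β = d · √n - z_α
z_β = 0.74 · √96 - 1.960
z_β = 0.74 · 9.798 - 1.960
z_β = 5.291

Power = Φ(z_β) = Φ(5.291) ≈ 1.000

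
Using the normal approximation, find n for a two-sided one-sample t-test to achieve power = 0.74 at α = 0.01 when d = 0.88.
n = 14

Sample size formula (one-sample t-test, normal approximation):
n = ((z_{α/2} + z_β) / d)²

z_{α/2} = 2.576 (for α = 0.01, two-sided)
z_β = 0.643 (for power = 0.74)
d = 0.88

n = ((2.576 + 0.643) / 0.88)²
n = (3.658)²
n ≈ 13.38
Round up to the next whole number: n = 14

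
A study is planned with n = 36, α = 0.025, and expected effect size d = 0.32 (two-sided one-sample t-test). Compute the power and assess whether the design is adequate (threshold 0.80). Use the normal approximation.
Power ≈ 0.37; the study is underpowered (power < 0.80)

Power calculation (one-sample t-test, normal approximation):
z_β = d · √n - z_{α/2}
z_β = 0.32 · √36 - 2.241
z_β = 0.32 · 6.000 - 2.241
z_β = -0.321

Power = Φ(z_β) = Φ(-0.321) ≈ 0.374

Effect size d = 0.32 is small by Cohen's convention (0.2/0.5/0.8).

Threshold: power ≥ 0.80 is conventionally adequate.
Power ≈ 0.37 → the study is underpowered (power < 0.80).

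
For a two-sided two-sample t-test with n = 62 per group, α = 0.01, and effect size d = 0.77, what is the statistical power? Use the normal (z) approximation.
Power ≈ 0.96

Power calculation (two-sample t-test, normal approximation):
z_β = d · √(n/2) - z_{α/2}
z_β = 0.77 · √(62/2) - 2.576
z_β = 0.77 · 5.568 - 2.576
z_β = 1.711

Power = Φ(z_β) = Φ(1.711) ≈ 0.956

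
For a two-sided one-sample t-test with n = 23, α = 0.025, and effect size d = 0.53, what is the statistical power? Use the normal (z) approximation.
Power ≈ 0.62

Power calculation (one-sample t-test, normal approximation):
z_β = d · √n - z_{α/2}
z_β = 0.53 · √23 - 2.241
z_β = 0.53 · 4.796 - 2.241
z_β = 0.300

Power = Φ(z_β) = Φ(0.300) ≈ 0.618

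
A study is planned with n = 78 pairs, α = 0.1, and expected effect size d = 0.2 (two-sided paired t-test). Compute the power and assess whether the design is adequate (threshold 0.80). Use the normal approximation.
Power ≈ 0.55; the study is underpowered (power < 0.80)

Power calculation (paired t-test, normal approximation):
z_β = d · √n - z_{α/2}
z_β = 0.2 · √78 - 1.645
z_β = 0.2 · 8.832 - 1.645
z_β = 0.121

Power = Φ(z_β) = Φ(0.121) ≈ 0.548

Effect size d = 0.2 is small by Cohen's convention (0.2/0.5/0.8).

Threshold: power ≥ 0.80 is conventionally adequate.
Power ≈ 0.55 → the study is underpowered (power < 0.80).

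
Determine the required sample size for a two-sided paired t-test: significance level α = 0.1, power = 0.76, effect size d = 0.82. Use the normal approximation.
n = 9 pairs

Sample size formula (paired t-test, normal approximation):
n = ((z_{α/2} + z_β) / d)²

z_{α/2} = 1.645 (for α = 0.1, two-sided)
z_β = 0.706 (for power = 0.76)
d = 0.82

n = ((1.645 + 0.706) / 0.82)²
n = (2.867)²
n ≈ 8.22
Round up to the next whole number: n = 9 pairs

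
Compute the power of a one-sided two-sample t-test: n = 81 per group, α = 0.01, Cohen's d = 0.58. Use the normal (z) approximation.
Power ≈ 0.91

Power calculation (two-sample t-test, normal approximation):
z_β = d · √(n/2) - z_α
z_β = 0.58 · √(81/2) - 2.326
z_β = 0.58 · 6.364 - 2.326
z_β = 1.365

Power = Φ(z_β) = Φ(1.365) ≈ 0.914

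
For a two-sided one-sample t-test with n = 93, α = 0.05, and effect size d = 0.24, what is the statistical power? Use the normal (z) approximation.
Power ≈ 0.64

Power calculation (one-sample t-test, normal approximation):
z_β = d · √n - z_{α/2}
z_β = 0.24 · √93 - 1.960
z_β = 0.24 · 9.644 - 1.960
z_β = 0.355

Power = Φ(z_β) = Φ(0.355) ≈ 0.639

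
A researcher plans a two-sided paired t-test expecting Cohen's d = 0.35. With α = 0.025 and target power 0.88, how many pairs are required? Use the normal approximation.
n = 96 pairs

Sample size formula (paired t-test, normal approximation):
n = ((z_{α/2} + z_β) / d)²

z_{α/2} = 2.241 (for α = 0.025, two-sided)
z_β = 1.175 (for power = 0.88)
d = 0.35

n = ((2.241 + 1.175) / 0.35)²
n = (9.760)²
n ≈ 95.26
Round up to the next whole number: n = 96 pairs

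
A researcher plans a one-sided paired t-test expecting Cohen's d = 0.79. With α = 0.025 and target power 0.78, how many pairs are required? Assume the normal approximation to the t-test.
n = 12 pairs

Sample size formula (paired t-test, normal approximation):
n = ((z_α + z_β) / d)²

z_α = 1.960 (for α = 0.025, one-sided)
z_β = 0.772 (for power = 0.78)
d = 0.79

n = ((1.960 + 0.772) / 0.79)²
n = (3.458)²
n ≈ 11.96
Round up to the next whole number: n = 12 pairs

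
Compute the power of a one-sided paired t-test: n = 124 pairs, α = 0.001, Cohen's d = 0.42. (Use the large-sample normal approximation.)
Power ≈ 0.94

Power calculation (paired t-test, normal approximation):
z_β = d · √n - z_α
z_β = 0.42 · √124 - 3.090
z_β = 0.42 · 11.136 - 3.090
z_β = 1.587

Power = Φ(z_β) = Φ(1.587) ≈ 0.944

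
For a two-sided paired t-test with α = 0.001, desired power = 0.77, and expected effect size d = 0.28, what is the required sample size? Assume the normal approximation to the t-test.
n = 208 pairs

Sample size formula (paired t-test, normal approximation):
n = ((z_{α/2} + z_β) / d)²

z_{α/2} = 3.291 (for α = 0.001, two-sided)
z_β = 0.739 (for power = 0.77)
d = 0.28

n = ((3.291 + 0.739) / 0.28)²
n = (14.393)²
n ≈ 207.16
Round up to the next whole number: n = 208 pairs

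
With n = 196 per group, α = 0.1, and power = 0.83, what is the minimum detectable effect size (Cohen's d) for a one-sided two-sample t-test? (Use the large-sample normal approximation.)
d ≈ 0.23

Minimum detectable effect (two-sample t-test, normal approximation):
d = (z_α + z_β) / √(n/2)
d = (1.282 + 0.954) / √(196/2)
d = 2.236 / 9.899
d ≈ 0.23

By Cohen's convention (0.2 small / 0.5 medium / 0.8 large): small effect.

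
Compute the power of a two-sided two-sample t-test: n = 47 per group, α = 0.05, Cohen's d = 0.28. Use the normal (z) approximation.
Power ≈ 0.27

Power calculation (two-sample t-test, normal approximation):
z_β = d · √(n/2) - z_{α/2}
z_β = 0.28 · √(47/2) - 1.960
z_β = 0.28 · 4.848 - 1.960
z_β = -0.603

Power = Φ(z_β) = Φ(-0.603) ≈ 0.273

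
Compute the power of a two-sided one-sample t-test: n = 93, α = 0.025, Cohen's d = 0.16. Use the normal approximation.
Power ≈ 0.24

Power calculation (one-sample t-test, normal approximation):
z_β = d · √n - z_{α/2}
z_β = 0.16 · √93 - 2.241
z_β = 0.16 · 9.644 - 2.241
z_β = -0.698

Power = Φ(z_β) = Φ(-0.698) ≈ 0.242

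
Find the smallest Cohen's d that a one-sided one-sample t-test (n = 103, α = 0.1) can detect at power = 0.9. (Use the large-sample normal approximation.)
d ≈ 0.25

Minimum detectable effect (one-sample t-test, normal approximation):
d = (z_α + z_β) / √n
d = (1.282 + 1.282) / √103
d = 2.563 / 10.149
d ≈ 0.25

By Cohen's convention (0.2 small / 0.5 medium / 0.8 large): small effect.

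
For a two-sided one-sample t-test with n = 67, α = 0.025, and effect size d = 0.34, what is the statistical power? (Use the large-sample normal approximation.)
Power ≈ 0.71

Power calculation (one-sample t-test, normal approximation):
z_β = d · √n - z_{α/2}
z_β = 0.34 · √67 - 2.241
z_β = 0.34 · 8.185 - 2.241
z_β = 0.542

Power = Φ(z_β) = Φ(0.542) ≈ 0.706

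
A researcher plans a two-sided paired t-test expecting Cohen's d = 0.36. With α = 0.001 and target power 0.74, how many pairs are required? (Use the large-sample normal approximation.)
n = 120 pairs

Sample size formula (paired t-test, normal approximation):
n = ((z_{α/2} + z_β) / d)²

z_{α/2} = 3.291 (for α = 0.001, two-sided)
z_β = 0.643 (for power = 0.74)
d = 0.36

n = ((3.291 + 0.643) / 0.36)²
n = (10.928)²
n ≈ 119.42
Round up to the next whole number: n = 120 pairs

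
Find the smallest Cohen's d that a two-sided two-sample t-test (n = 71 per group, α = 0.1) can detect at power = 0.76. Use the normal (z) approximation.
d ≈ 0.39

Minimum detectable effect (two-sample t-test, normal approximation):
d = (z_{α/2} + z_β) / √(n/2)
d = (1.645 + 0.706) / √(71/2)
d = 2.351 / 5.958
d ≈ 0.39

By Cohen's convention (0.2 small / 0.5 medium / 0.8 large): small effect.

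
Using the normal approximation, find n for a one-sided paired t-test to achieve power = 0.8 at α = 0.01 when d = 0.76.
n = 18 pairs

Sample size formula (paired t-test, normal approximation):
n = ((z_α + z_β) / d)²

z_α = 2.326 (for α = 0.01, one-sided)
z_β = 0.842 (for power = 0.8)
d = 0.76

n = ((2.326 + 0.842) / 0.76)²
n = (4.168)²
n ≈ 17.37
Round up to the next whole number: n = 18 pairs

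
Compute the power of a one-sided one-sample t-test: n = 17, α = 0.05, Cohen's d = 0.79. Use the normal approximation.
Power ≈ 0.95

Power calculation (one-sample t-test, normal approximation):
z_β = d · √n - z_α
z_β = 0.79 · √17 - 1.645
z_β = 0.79 · 4.123 - 1.645
z_β = 1.612

Power = Φ(z_β) = Φ(1.612) ≈ 0.947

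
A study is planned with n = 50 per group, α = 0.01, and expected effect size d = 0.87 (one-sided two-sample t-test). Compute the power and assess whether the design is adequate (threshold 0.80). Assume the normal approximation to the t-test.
Power ≈ 0.98; the study is adequately powered (power ≥ 0.80)

Power calculation (two-sample t-test, normal approximation):
z_β = d · √(n/2) - z_α
z_β = 0.87 · √(50/2) - 2.326
z_β = 0.87 · 5.000 - 2.326
z_β = 2.024

Power = Φ(z_β) = Φ(2.024) ≈ 0.978

Effect size d = 0.87 is large by Cohen's convention (0.2/0.5/0.8).

Threshold: power ≥ 0.80 is conventionally adequate.
Power ≈ 0.98 → the study is adequately powered (power ≥ 0.80).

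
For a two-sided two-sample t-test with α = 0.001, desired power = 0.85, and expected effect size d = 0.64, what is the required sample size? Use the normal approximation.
n = 92 per group

Sample size formula (two-sample t-test, normal approximation):
n = 2 · ((z_{α/2} + z_β) / d)²

z_{α/2} = 3.291 (for α = 0.001, two-sided)
z_β = 1.036 (for power = 0.85)
d = 0.64

n = 2 · ((3.291 + 1.036) / 0.64)²
n = 2 · (6.761)²
n ≈ 91.42
Round up to the next whole number: n = 92 per group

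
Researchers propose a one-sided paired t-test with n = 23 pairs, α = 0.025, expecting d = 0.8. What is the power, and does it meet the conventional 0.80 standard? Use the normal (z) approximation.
Power ≈ 0.97; the study is adequately powered (power ≥ 0.80)

Power calculation (paired t-test, normal approximation):
z_β = d · √n - z_α
z_β = 0.8 · √23 - 1.960
z_β = 0.8 · 4.796 - 1.960
z_β = 1.877

Power = Φ(z_β) = Φ(1.877) ≈ 0.970

Effect size d = 0.8 is large by Cohen's convention (0.2/0.5/0.8).

Threshold: power ≥ 0.80 is conventionally adequate.
Power ≈ 0.97 → the study is adequately powered (power ≥ 0.80).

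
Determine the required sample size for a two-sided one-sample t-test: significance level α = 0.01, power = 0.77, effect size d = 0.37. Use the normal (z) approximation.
n = 81

Sample size formula (one-sample t-test, normal approximation):
n = ((z_{α/2} + z_β) / d)²

z_{α/2} = 2.576 (for α = 0.01, two-sided)
z_β = 0.739 (for power = 0.77)
d = 0.37

n = ((2.576 + 0.739) / 0.37)²
n = (8.959)²
n ≈ 80.26
Round up to the next whole number: n = 81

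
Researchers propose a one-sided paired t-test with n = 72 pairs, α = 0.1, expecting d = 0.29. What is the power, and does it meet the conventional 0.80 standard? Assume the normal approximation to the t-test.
Power ≈ 0.88; the study is adequately powered (power ≥ 0.80)

Power calculation (paired t-test, normal approximation):
z_β = d · √n - z_α
z_β = 0.29 · √72 - 1.282
z_β = 0.29 · 8.485 - 1.282
z_β = 1.179

Power = Φ(z_β) = Φ(1.179) ≈ 0.881

Effect size d = 0.29 is small by Cohen's convention (0.2/0.5/0.8).

Threshold: power ≥ 0.80 is conventionally adequate.
Power ≈ 0.88 → the study is adequately powered (power ≥ 0.80).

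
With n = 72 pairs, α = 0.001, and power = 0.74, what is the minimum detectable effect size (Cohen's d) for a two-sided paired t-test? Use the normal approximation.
d ≈ 0.46

Minimum detectable effect (paired t-test, normal approximation):
d = (z_{α/2} + z_β) / √n
d = (3.291 + 0.643) / √72
d = 3.934 / 8.485
d ≈ 0.46

By Cohen's convention (0.2 small / 0.5 medium / 0.8 large): small effect.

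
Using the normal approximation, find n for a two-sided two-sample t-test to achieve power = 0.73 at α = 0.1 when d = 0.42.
n = 58 per group

Sample size formula (two-sample t-test, normal approximation):
n = 2 · ((z_{α/2} + z_β) / d)²

z_{α/2} = 1.645 (for α = 0.1, two-sided)
z_β = 0.613 (for power = 0.73)
d = 0.42

n = 2 · ((1.645 + 0.613) / 0.42)²
n = 2 · (5.376)²
n ≈ 57.80
Round up to the next whole number: n = 58 per group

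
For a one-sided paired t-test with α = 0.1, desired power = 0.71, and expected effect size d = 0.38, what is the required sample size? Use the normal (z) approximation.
n = 24 pairs

Sample size formula (paired t-test, normal approximation):
n = ((z_α + z_β) / d)²

z_α = 1.282 (for α = 0.1, one-sided)
z_β = 0.553 (for power = 0.71)
d = 0.38

n = ((1.282 + 0.553) / 0.38)²
n = (4.829)²
n ≈ 23.32
Round up to the next whole number: n = 24 pairs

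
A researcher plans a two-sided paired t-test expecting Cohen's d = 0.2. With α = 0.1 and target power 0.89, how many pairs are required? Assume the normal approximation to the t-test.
n = 207 pairs

Sample size formula (paired t-test, normal approximation):
n = ((z_{α/2} + z_β) / d)²

z_{α/2} = 1.645 (for α = 0.1, two-sided)
z_β = 1.227 (for power = 0.89)
d = 0.2

n = ((1.645 + 1.227) / 0.2)²
n = (14.360)²
n ≈ 206.21
Round up to the next whole number: n = 207 pairs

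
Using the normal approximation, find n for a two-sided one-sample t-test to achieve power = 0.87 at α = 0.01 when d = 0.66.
n = 32

Sample size formula (one-sample t-test, normal approximation):
n = ((z_{α/2} + z_β) / d)²

z_{α/2} = 2.576 (for α = 0.01, two-sided)
z_β = 1.126 (for power = 0.87)
d = 0.66

n = ((2.576 + 1.126) / 0.66)²
n = (5.609)²
n ≈ 31.46
Round up to the next whole number: n = 32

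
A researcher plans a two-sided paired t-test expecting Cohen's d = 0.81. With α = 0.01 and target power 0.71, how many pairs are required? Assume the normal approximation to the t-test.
n = 15 pairs

Sample size formula (paired t-test, normal approximation):
n = ((z_{α/2} + z_β) / d)²

z_{α/2} = 2.576 (for α = 0.01, two-sided)
z_β = 0.553 (for power = 0.71)
d = 0.81

n = ((2.576 + 0.553) / 0.81)²
n = (3.863)²
n ≈ 14.92
Round up to the next whole number: n = 15 pairs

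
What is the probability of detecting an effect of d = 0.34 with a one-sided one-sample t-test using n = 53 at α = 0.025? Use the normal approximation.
Power ≈ 0.70

Power calculation (one-sample t-test, normal approximation):
z_β = d · √n - z_α
z_β = 0.34 · √53 - 1.960
z_β = 0.34 · 7.280 - 1.960
z_β = 0.515

Power = Φ(z_β) = Φ(0.515) ≈ 0.697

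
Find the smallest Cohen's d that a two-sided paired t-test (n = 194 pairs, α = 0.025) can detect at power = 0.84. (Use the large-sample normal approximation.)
d ≈ 0.23

Minimum detectable effect (paired t-test, normal approximation):
d = (z_{α/2} + z_β) / √n
d = (2.241 + 0.994) / √194
d = 3.236 / 13.928
d ≈ 0.23

By Cohen's convention (0.2 small / 0.5 medium / 0.8 large): small effect.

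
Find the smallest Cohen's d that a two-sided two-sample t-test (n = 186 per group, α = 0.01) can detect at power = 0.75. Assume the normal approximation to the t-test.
d ≈ 0.34

Minimum detectable effect (two-sample t-test, normal approximation):
d = (z_{α/2} + z_β) / √(n/2)
d = (2.576 + 0.674) / √(186/2)
d = 3.250 / 9.644
d ≈ 0.34

By Cohen's convention (0.2 small / 0.5 medium / 0.8 large): small effect.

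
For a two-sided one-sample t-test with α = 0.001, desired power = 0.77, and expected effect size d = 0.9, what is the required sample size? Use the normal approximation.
n = 21

Sample size formula (one-sample t-test, normal approximation):
n = ((z_{α/2} + z_β) / d)²

z_{α/2} = 3.291 (for α = 0.001, two-sided)
z_β = 0.739 (for power = 0.77)
d = 0.9

n = ((3.291 + 0.739) / 0.9)²
n = (4.478)²
n ≈ 20.05
Round up to the next whole number: n = 21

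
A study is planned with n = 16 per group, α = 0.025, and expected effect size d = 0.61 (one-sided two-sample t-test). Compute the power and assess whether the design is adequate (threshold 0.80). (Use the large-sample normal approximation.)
Power ≈ 0.41; the study is underpowered (power < 0.80)

Power calculation (two-sample t-test, normal approximation):
z_β = d · √(n/2) - z_α
z_β = 0.61 · √(16/2) - 1.960
z_β = 0.61 · 2.828 - 1.960
z_β = -0.235

Power = Φ(z_β) = Φ(-0.235) ≈ 0.407

Effect size d = 0.61 is medium by Cohen's convention (0.2/0.5/0.8).

Threshold: power ≥ 0.80 is conventionally adequate.
Power ≈ 0.41 → the study is underpowered (power < 0.80).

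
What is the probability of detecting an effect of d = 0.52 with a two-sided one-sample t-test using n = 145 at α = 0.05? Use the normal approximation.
Power ≈ 1.00

Power calculation (one-sample t-test, normal approximation):
z_β = d · √n - z_{α/2}
z_β = 0.52 · √145 - 1.960
z_β = 0.52 · 12.042 - 1.960
z_β = 4.302

Power = Φ(z_β) = Φ(4.302) ≈ 1.000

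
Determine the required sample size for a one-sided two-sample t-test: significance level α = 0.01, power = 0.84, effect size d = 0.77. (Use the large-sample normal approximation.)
n = 38 per group

Sample size formula (two-sample t-test, normal approximation):
n = 2 · ((z_α + z_β) / d)²

z_α = 2.326 (for α = 0.01, one-sided)
z_β = 0.994 (for power = 0.84)
d = 0.77

n = 2 · ((2.326 + 0.994) / 0.77)²
n = 2 · (4.312)²
n ≈ 37.19
Round up to the next whole number: n = 38 per group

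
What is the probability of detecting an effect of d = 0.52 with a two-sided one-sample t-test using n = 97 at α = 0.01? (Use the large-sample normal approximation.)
Power ≈ 0.99

Power calculation (one-sample t-test, normal approximation):
z_β = d · √n - z_{α/2}
z_β = 0.52 · √97 - 2.576
z_β = 0.52 · 9.849 - 2.576
z_β = 2.546

Power = Φ(z_β) = Φ(2.546) ≈ 0.995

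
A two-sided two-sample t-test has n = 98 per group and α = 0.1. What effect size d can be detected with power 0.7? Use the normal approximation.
d ≈ 0.31

Minimum detectable effect (two-sample t-test, normal approximation):
d = (z_{α/2} + z_β) / √(n/2)
d = (1.645 + 0.524) / √(98/2)
d = 2.169 / 7.000
d ≈ 0.31

By Cohen's convention (0.2 small / 0.5 medium / 0.8 large): small effect.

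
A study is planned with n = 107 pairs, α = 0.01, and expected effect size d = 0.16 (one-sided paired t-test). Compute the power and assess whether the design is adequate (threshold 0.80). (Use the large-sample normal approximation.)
Power ≈ 0.25; the study is underpowered (power < 0.80)

Power calculation (paired t-test, normal approximation):
z_β = d · √n - z_α
z_β = 0.16 · √107 - 2.326
z_β = 0.16 · 10.344 - 2.326
z_β = -0.671

Power = Φ(z_β) = Φ(-0.671) ≈ 0.251

Effect size d = 0.16 is very small by Cohen's convention (0.2/0.5/0.8).

Threshold: power ≥ 0.80 is conventionally adequate.
Power ≈ 0.25 → the study is underpowered (power < 0.80).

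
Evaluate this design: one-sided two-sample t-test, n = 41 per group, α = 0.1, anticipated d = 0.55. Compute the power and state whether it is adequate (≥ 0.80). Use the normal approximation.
Power ≈ 0.89; the study is adequately powered (power ≥ 0.80)

Power calculation (two-sample t-test, normal approximation):
z_β = d · √(n/2) - z_α
z_β = 0.55 · √(41/2) - 1.282
z_β = 0.55 · 4.528 - 1.282
z_β = 1.209

Power = Φ(z_β) = Φ(1.209) ≈ 0.887

Effect size d = 0.55 is medium by Cohen's convention (0.2/0.5/0.8).

Threshold: power ≥ 0.80 is conventionally adequate.
Power ≈ 0.89 → the study is adequately powered (power ≥ 0.80).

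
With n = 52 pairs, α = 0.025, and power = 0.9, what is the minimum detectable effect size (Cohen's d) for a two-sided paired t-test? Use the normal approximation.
d ≈ 0.49

Minimum detectable effect (paired t-test, normal approximation):
d = (z_{α/2} + z_β) / √n
d = (2.241 + 1.282) / √52
d = 3.523 / 7.211
d ≈ 0.49

By Cohen's convention (0.2 small / 0.5 medium / 0.8 large): small effect.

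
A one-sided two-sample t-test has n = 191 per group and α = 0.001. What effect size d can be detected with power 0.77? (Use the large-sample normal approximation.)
d ≈ 0.39

Minimum detectable effect (two-sample t-test, normal approximation):
d = (z_α + z_β) / √(n/2)
d = (3.090 + 0.739) / √(191/2)
d = 3.829 / 9.772
d ≈ 0.39

By Cohen's convention (0.2 small / 0.5 medium / 0.8 large): small effect.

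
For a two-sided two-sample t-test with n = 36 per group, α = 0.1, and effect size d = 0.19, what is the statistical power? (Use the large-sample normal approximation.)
Power ≈ 0.20

Power calculation (two-sample t-test, normal approximation):
z_β = d · √(n/2) - z_{α/2}
z_β = 0.19 · √(36/2) - 1.645
z_β = 0.19 · 4.243 - 1.645
z_β = -0.839

Power = Φ(z_β) = Φ(-0.839) ≈ 0.201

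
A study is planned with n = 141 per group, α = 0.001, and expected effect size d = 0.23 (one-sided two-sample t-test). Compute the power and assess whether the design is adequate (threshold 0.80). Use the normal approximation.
Power ≈ 0.12; the study is underpowered (power < 0.80)

Power calculation (two-sample t-test, normal approximation):
z_β = d · √(n/2) - z_α
z_β = 0.23 · √(141/2) - 3.090
z_β = 0.23 · 8.396 - 3.090
z_β = -1.159

Power = Φ(z_β) = Φ(-1.159) ≈ 0.123

Effect size d = 0.23 is small by Cohen's convention (0.2/0.5/0.8).

Threshold: power ≥ 0.80 is conventionally adequate.
Power ≈ 0.12 → the study is underpowered (power < 0.80).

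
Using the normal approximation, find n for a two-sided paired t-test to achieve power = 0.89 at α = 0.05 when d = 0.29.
n = 121 pairs

Sample size formula (paired t-test, normal approximation):
n = ((z_{α/2} + z_β) / d)²

z_{α/2} = 1.960 (for α = 0.05, two-sided)
z_β = 1.227 (for power = 0.89)
d = 0.29

n = ((1.960 + 1.227) / 0.29)²
n = (10.990)²
n ≈ 120.78
Round up to the next whole number: n = 121 pairs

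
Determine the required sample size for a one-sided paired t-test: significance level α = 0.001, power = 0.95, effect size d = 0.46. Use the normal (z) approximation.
n = 106 pairs

Sample size formula (paired t-test, normal approximation):
n = ((z_α + z_β) / d)²

z_α = 3.090 (for α = 0.001, one-sided)
z_β = 1.645 (for power = 0.95)
d = 0.46

n = ((3.090 + 1.645) / 0.46)²
n = (10.293)²
n ≈ 105.95
Round up to the next whole number: n = 106 pairs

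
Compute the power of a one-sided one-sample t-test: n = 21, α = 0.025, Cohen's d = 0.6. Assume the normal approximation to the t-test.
Power ≈ 0.79

Power calculation (one-sample t-test, normal approximation):
z_β = d · √n - z_α
z_β = 0.6 · √21 - 1.960
z_β = 0.6 · 4.583 - 1.960
z_β = 0.790

Power = Φ(z_β) = Φ(0.790) ≈ 0.785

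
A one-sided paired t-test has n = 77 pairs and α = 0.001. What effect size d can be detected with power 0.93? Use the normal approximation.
d ≈ 0.52

Minimum detectable effect (paired t-test, normal approximation):
d = (z_α + z_β) / √n
d = (3.090 + 1.476) / √77
d = 4.566 / 8.775
d ≈ 0.52

By Cohen's convention (0.2 small / 0.5 medium / 0.8 large): medium effect.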